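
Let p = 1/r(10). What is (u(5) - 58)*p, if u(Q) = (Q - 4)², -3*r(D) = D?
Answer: 171/10 ≈ 17.100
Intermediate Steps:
r(D) = -D/3
u(Q) = (-4 + Q)²
p = -3/10 (p = 1/(-⅓*10) = 1/(-10/3) = -3/10 ≈ -0.30000)
(u(5) - 58)*p = ((-4 + 5)² - 58)*(-3/10) = (1² - 58)*(-3/10) = (1 - 58)*(-3/10) = -57*(-3/10) = 171/10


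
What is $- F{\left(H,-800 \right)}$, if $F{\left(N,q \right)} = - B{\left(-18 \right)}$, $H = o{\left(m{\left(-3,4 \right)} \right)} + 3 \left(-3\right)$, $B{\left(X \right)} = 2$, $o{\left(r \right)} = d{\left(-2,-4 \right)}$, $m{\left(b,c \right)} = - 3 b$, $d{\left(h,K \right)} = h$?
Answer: $2$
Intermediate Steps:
$o{\left(r \right)} = -2$
$H = -11$ ($H = -2 + 3 \left(-3\right) = -2 - 9 = -11$)
$F{\left(N,q \right)} = -2$ ($F{\left(N,q \right)} = \left(-1\right) 2 = -2$)
$- F{\left(H,-800 \right)} = \left(-1\right) \left(-2\right) = 2$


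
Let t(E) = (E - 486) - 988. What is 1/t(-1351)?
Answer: -1/2825 ≈ -0.00035398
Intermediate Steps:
t(E) = -1474 + E (t(E) = (-486 + E) - 988 = -1474 + E)
1/t(-1351) = 1/(-1474 - 1351) = 1/(-2825) = -1/2825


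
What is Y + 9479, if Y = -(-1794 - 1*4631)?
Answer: 15904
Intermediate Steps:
Y = 6425 (Y = -(-1794 - 4631) = -1*(-6425) = 6425)
Y + 9479 = 6425 + 9479 = 15904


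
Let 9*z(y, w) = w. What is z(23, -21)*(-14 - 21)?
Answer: 245/3 ≈ 81.667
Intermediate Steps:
z(y, w) = w/9
z(23, -21)*(-14 - 21) = ((1/9)*(-21))*(-14 - 21) = -7/3*(-35) = 245/3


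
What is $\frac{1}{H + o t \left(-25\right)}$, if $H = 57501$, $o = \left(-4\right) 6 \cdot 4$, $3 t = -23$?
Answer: $\frac{1}{39101} \approx 2.5575 \cdot 10^{-5}$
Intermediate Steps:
$t = - \frac{23}{3}$ ($t = \frac{1}{3} \left(-23\right) = - \frac{23}{3} \approx -7.6667$)
$o = -96$ ($o = \left(-24\right) 4 = -96$)
$\frac{1}{H + o t \left(-25\right)} = \frac{1}{57501 + \left(-96\right) \left(- \frac{23}{3}\right) \left(-25\right)} = \frac{1}{57501 + 736 \left(-25\right)} = \frac{1}{57501 - 18400} = \frac{1}{39101}$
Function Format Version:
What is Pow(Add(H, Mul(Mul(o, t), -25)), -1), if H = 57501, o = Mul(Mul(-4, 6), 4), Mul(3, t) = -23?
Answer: Rational(1, 39101) ≈ 2.5575e-5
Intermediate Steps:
t = Rational(-23, 3) (t = Mul(Rational(1, 3), -23) = Rational(-23, 3) ≈ -7.6667)
o = -96 (o = Mul(-24, 4) = -96)
Pow(Add(H, Mul(Mul(o, t), -25)), -1) = Pow(Add(57501, Mul(Mul(-96, Rational(-23, 3)), -25)), -1) = Pow(Add(57501, Mul(736, -25)), -1) = Pow(Add(57501, -18400), -1) = Pow(39101, -1) = Rational(1, 39101)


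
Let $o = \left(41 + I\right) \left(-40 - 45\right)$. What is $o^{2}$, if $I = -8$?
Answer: $7868025$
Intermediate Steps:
$o = -2805$ ($o = \left(41 - 8\right) \left(-40 - 45\right) = 33 \left(-85\right) = -2805$)
$o^{2} = \left(-2805\right)^{2} = 7868025$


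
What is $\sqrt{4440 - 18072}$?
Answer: $8 i \sqrt{213} \approx 116.76 i$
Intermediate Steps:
$\sqrt{4440 - 18072} = \sqrt{-13632} = 8 i \sqrt{213}$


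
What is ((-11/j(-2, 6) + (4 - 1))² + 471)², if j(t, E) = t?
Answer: 4721929/16 ≈ 2.9512e+5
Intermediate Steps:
((-11/j(-2, 6) + (4 - 1))² + 471)² = ((-11/(-2) + (4 - 1))² + 471)² = ((-11*(-½) + 3)² + 471)² = ((11/2 + 3)² + 471)² = ((17/2)² + 471)² = (289/4 + 471)² = (2173/4)² = 4721929/16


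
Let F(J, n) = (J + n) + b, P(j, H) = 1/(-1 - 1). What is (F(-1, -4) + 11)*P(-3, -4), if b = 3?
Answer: -9/2 ≈ -4.5000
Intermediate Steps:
P(j, H) = -1/2 (P(j, H) = 1/(-2) = -1/2)
F(J, n) = 3 + J + n (F(J, n) = (J + n) + 3 = 3 + J + n)
(F(-1, -4) + 11)*P(-3, -4) = ((3 - 1 - 4) + 11)*(-1/2) = (-2 + 11)*(-1/2) = 9*(-1/2) = -9/2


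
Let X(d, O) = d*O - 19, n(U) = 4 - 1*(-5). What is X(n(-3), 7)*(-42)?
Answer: -1848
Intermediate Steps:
n(U) = 9 (n(U) = 4 + 5 = 9)
X(d, O) = -19 + O*d (X(d, O) = O*d - 19 = -19 + O*d)
X(n(-3), 7)*(-42) = (-19 + 7*9)*(-42) = (-19 + 63)*(-42) = 44*(-42) = -1848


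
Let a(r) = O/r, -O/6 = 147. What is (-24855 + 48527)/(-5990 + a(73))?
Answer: -19637/4979 ≈ -3.9440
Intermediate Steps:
O = -882 (O = -6*147 = -882)
a(r) = -882/r
(-24855 + 48527)/(-5990 + a(73)) = (-24855 + 48527)/(-5990 - 882/73) = 23672/(-5990 - 882*1/73) = 23672/(-5990 - 882/73) = 23672/(-438152/73) = 23672*(-73/438152) = -19637/4979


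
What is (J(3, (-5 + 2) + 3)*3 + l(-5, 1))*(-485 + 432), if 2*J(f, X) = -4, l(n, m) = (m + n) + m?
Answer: 477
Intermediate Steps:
l(n, m) = n + 2*m
J(f, X) = -2 (J(f, X) = (½)*(-4) = -2)
(J(3, (-5 + 2) + 3)*3 + l(-5, 1))*(-485 + 432) = (-2*3 + (-5 + 2*1))*(-485 + 432) = (-6 + (-5 + 2))*(-53) = (-6 - 3)*(-53) = -9*(-53) = 477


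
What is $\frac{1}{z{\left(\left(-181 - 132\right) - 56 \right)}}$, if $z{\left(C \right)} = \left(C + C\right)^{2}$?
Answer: $\frac{1}{544644} \approx 1.8361 \cdot 10^{-6}$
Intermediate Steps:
$z{\left(C \right)} = 4 C^{2}$ ($z{\left(C \right)} = \left(2 C\right)^{2} = 4 C^{2}$)
$\frac{1}{z{\left(\left(-181 - 132\right) - 56 \right)}} = \frac{1}{4 \left(\left(-181 - 132\right) - 56\right)^{2}} = \frac{1}{4 \left(-313 - 56\right)^{2}} = \frac{1}{4 \left(-369\right)^{2}} = \frac{1}{4 \cdot 136161} = \frac{1}{544644}$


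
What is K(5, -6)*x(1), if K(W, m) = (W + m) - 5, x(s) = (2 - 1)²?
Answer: -6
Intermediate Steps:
x(s) = 1 (x(s) = 1² = 1)
K(W, m) = -5 + W + m
K(5, -6)*x(1) = (-5 + 5 - 6)*1 = -6*1 = -6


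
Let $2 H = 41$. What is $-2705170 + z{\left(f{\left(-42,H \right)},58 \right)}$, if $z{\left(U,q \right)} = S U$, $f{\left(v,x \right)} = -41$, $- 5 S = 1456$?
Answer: $- \frac{13466154}{5} \approx -2.6932 \cdot 10^{6}$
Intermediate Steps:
$H = \frac{41}{2}$ ($H = \frac{1}{2} \cdot 41 = \frac{41}{2} \approx 20.5$)
$S = - \frac{1456}{5}$ ($S = \left(- \frac{1}{5}\right) 1456 = - \frac{1456}{5} \approx -291.2$)
$z{\left(U,q \right)} = - \frac{1456 U}{5}$
$-2705170 + z{\left(f{\left(-42,H \right)},58 \right)} = -2705170 - - \frac{59696}{5} = -2705170 + \frac{59696}{5} = - \frac{13466154}{5}$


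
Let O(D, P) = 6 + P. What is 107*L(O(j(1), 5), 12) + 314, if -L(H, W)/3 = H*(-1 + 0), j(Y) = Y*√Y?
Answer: 3845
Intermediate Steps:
j(Y) = Y^(3/2)
L(H, W) = 3*H (L(H, W) = -3*H*(-1 + 0) = -3*H*(-1) = -(-3)*H = 3*H)
107*L(O(j(1), 5), 12) + 314 = 107*(3*(6 + 5)) + 314 = 107*(3*11) + 314 = 107*33 + 314 = 3531 + 314 = 3845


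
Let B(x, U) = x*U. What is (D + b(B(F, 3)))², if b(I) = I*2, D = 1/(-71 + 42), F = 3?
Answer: 271441/841 ≈ 322.76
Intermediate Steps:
D = -1/29 (D = 1/(-29) = -1/29 ≈ -0.034483)
B(x, U) = U*x
b(I) = 2*I
(D + b(B(F, 3)))² = (-1/29 + 2*(3*3))² = (-1/29 + 2*9)² = (-1/29 + 18)² = (521/29)² = 271441/841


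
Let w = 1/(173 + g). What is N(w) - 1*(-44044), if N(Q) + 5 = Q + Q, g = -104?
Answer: 3038693/69 ≈ 44039.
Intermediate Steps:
w = 1/69 (w = 1/(173 - 104) = 1/69 ≈ 0.014493)
N(Q) = -5 + 2*Q (N(Q) = -5 + (Q + Q) = -5 + 2*Q)
N(w) - 1*(-44044) = (-5 + 2*(1/69)) - 1*(-44044) = (-5 + 2/69) + 44044 = -343/69 + 44044 = 3038693/69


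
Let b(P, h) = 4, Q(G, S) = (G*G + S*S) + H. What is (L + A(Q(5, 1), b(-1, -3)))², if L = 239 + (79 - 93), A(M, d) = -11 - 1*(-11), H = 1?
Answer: 50625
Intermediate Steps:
Q(G, S) = 1 + G² + S² (Q(G, S) = (G*G + S*S) + 1 = (G² + S²) + 1 = 1 + G² + S²)
A(M, d) = 0 (A(M, d) = -11 + 11 = 0)
L = 225 (L = 239 - 14 = 225)
(L + A(Q(5, 1), b(-1, -3)))² = (225 + 0)² = 225² = 50625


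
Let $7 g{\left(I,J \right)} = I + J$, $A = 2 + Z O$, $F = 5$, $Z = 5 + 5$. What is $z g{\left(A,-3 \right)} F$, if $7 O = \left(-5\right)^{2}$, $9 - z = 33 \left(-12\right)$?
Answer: $\frac{492075}{49} \approx 10042.0$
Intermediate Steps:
$Z = 10$
$z = 405$ ($z = 9 - 33 \left(-12\right) = 9 - -396 = 9 + 396 = 405$)
$O = \frac{25}{7}$ ($O = \frac{\left(-5\right)^{2}}{7} = \frac{1}{7} \cdot 25 = \frac{25}{7} \approx 3.5714$)
$A = \frac{264}{7}$ ($A = 2 + 10 \cdot \frac{25}{7} = 2 + \frac{250}{7} = \frac{264}{7} \approx 37.714$)
$g{\left(I,J \right)} = \frac{I}{7} + \frac{J}{7}$ ($g{\left(I,J \right)} = \frac{I + J}{7} = \frac{I}{7} + \frac{J}{7}$)
$z g{\left(A,-3 \right)} F = 405 \left(\frac{1}{7} \cdot \frac{264}{7} + \frac{1}{7} \left(-3\right)\right) 5 = 405 \left(\frac{264}{49} - \frac{3}{7}\right) 5 = 405 \cdot \frac{243}{49} \cdot 5 = 405 \cdot \frac{1215}{49} = \frac{492075}{49}$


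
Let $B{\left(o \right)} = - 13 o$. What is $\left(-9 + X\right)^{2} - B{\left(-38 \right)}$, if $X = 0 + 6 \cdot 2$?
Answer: $-485$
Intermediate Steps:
$X = 12$ ($X = 0 + 12 = 12$)
$\left(-9 + X\right)^{2} - B{\left(-38 \right)} = \left(-9 + 12\right)^{2} - \left(-13\right) \left(-38\right) = 3^{2} - 494 = 9 - 494 = -485$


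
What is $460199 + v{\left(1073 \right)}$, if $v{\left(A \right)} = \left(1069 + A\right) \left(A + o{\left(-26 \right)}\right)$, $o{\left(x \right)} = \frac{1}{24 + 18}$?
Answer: $2758616$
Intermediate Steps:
$o{\left(x \right)} = \frac{1}{42}$
$v{\left(A \right)} = \left(1069 + A\right) \left(\frac{1}{42} + A\right)$ ($v{\left(A \right)} = \left(1069 + A\right) \left(A + \frac{1}{42}\right) = \left(1069 + A\right) \left(\frac{1}{42} + A\right)$)
$460199 + v{\left(1073 \right)} = 460199 + \left(\frac{1069}{42} + 1073^{2} + \frac{44899}{42} \cdot 1073\right) = 460199 + \left(\frac{1069}{42} + 1151329 + \frac{48176627}{42}\right) = 460199 + 2298417 = 2758616$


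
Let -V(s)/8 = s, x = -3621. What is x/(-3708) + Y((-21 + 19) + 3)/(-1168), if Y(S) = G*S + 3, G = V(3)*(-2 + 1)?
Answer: 344101/360912 ≈ 0.95342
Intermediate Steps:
V(s) = -8*s
G = 24 (G = (-8*3)*(-2 + 1) = -24*(-1) = 24)
Y(S) = 3 + 24*S (Y(S) = 24*S + 3 = 3 + 24*S)
x/(-3708) + Y((-21 + 19) + 3)/(-1168) = -3621/(-3708) + (3 + 24*((-21 + 19) + 3))/(-1168) = -3621*(-1/3708) + (3 + 24*(-2 + 3))*(-1/1168) = 1207/1236 + (3 + 24*1)*(-1/1168) = 1207/1236 + (3 + 24)*(-1/1168) = 1207/1236 + 27*(-1/1168) = 1207/1236 - 27/1168 = 344101/360912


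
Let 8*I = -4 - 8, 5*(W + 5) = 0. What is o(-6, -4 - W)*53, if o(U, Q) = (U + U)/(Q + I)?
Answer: 1272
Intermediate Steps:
W = -5 (W = -5 + (⅕)*0 = -5 + 0 = -5)
I = -3/2 (I = (-4 - 8)/8 = (⅛)*(-12) = -3/2 ≈ -1.5000)
o(U, Q) = 2*U/(-3/2 + Q) (o(U, Q) = (U + U)/(Q - 3/2) = (2*U)/(-3/2 + Q) = 2*U/(-3/2 + Q))
o(-6, -4 - W)*53 = (4*(-6)/(-3 + 2*(-4 - 1*(-5))))*53 = (4*(-6)/(-3 + 2*(-4 + 5)))*53 = (4*(-6)/(-3 + 2*1))*53 = (4*(-6)/(-3 + 2))*53 = (4*(-6)/(-1))*53 = (4*(-6)*(-1))*53 = 24*53 = 1272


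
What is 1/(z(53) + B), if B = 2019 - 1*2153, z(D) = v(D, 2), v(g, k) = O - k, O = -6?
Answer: -1/142 ≈ -0.0070423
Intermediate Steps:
v(g, k) = -6 - k
z(D) = -8 (z(D) = -6 - 1*2 = -6 - 2 = -8)
B = -134 (B = 2019 - 2153 = -134)
1/(z(53) + B) = 1/(-8 - 134) = 1/(-142) = -1/142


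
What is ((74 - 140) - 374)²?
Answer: 193600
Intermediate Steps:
((74 - 140) - 374)² = (-66 - 374)² = (-440)² = 193600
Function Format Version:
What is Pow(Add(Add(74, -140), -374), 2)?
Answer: 193600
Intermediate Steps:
Pow(Add(Add(74, -140), -374), 2) = Pow(Add(-66, -374), 2) = Pow(-440, 2) = 193600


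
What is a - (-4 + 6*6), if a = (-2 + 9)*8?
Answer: 24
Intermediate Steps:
a = 56 (a = 7*8 = 56)
a - (-4 + 6*6) = 56 - (-4 + 6*6) = 56 - (-4 + 36) = 56 - 1*32 = 56 - 32 = 24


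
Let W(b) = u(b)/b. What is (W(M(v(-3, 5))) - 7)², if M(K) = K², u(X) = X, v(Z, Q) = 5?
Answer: 36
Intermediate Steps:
W(b) = 1 (W(b) = b/b = 1)
(W(M(v(-3, 5))) - 7)² = (1 - 7)² = (-6)² = 36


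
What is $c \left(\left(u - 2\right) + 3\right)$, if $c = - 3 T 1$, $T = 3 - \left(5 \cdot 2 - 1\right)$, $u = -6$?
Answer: $-90$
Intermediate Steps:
$T = -6$ ($T = 3 - \left(10 - 1\right) = 3 - 9 = -6$)
$c = 18$ ($c = \left(-3\right) \left(-6\right) 1 = 18 \cdot 1 = 18$)
$c \left(\left(u - 2\right) + 3\right) = 18 \left(\left(-6 - 2\right) + 3\right) = 18 \left(-8 + 3\right) = 18 \left(-5\right) = -90$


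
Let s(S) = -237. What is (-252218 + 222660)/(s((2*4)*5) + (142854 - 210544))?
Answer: 29558/67927 ≈ 0.43514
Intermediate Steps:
(-252218 + 222660)/(s((2*4)*5) + (142854 - 210544)) = (-252218 + 222660)/(-237 + (142854 - 210544)) = -29558/(-237 - 67690) = -29558/(-67927) = -29558*(-1/67927) = 29558/67927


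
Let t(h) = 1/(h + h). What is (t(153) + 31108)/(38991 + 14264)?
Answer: 9519049/16296030 ≈ 0.58413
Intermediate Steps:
t(h) = 1/(2*h)
(t(153) + 31108)/(38991 + 14264) = ((½)/153 + 31108)/(38991 + 14264) = ((½)*(1/153) + 31108)/53255 = (1/306 + 31108)*(1/53255) = (9519049/306)*(1/53255) = 9519049/16296030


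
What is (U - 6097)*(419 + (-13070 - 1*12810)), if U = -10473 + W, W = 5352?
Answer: 285621498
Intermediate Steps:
U = -5121 (U = -10473 + 5352 = -5121)
(U - 6097)*(419 + (-13070 - 1*12810)) = (-5121 - 6097)*(419 + (-13070 - 1*12810)) = -11218*(419 + (-13070 - 12810)) = -11218*(419 - 25880) = -11218*(-25461) = 285621498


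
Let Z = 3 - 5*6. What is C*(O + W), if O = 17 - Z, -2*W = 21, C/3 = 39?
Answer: 7839/2 ≈ 3919.5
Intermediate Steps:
C = 117 (C = 3*39 = 117)
W = -21/2 (W = -½*21 = -21/2 ≈ -10.500)
Z = -27 (Z = 3 - 30 = -27)
O = 44 (O = 17 - 1*(-27) = 17 + 27 = 44)
C*(O + W) = 117*(44 - 21/2) = 117*(67/2) = 7839/2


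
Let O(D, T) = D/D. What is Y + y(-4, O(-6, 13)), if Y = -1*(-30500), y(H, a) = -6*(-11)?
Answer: 30566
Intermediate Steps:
O(D, T) = 1
y(H, a) = 66
Y = 30500
Y + y(-4, O(-6, 13)) = 30500 + 66 = 30566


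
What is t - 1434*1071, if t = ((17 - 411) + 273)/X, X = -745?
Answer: -1144181309/745 ≈ -1.5358e+6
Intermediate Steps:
t = 121/745 (t = ((17 - 411) + 273)/(-745) = (-394 + 273)*(-1/745) = -121*(-1/745) = 121/745 ≈ 0.16242)
t - 1434*1071 = 121/745 - 1434*1071 = 121/745 - 1535814 = -1144181309/745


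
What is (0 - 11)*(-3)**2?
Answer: -99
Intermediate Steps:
(0 - 11)*(-3)**2 = -11*9 = -99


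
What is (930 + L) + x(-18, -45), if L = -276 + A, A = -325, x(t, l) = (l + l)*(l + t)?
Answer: 5999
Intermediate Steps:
x(t, l) = 2*l*(l + t) (x(t, l) = (2*l)*(l + t) = 2*l*(l + t))
L = -601 (L = -276 - 325 = -601)
(930 + L) + x(-18, -45) = (930 - 601) + 2*(-45)*(-45 - 18) = 329 + 2*(-45)*(-63) = 329 + 5670 = 5999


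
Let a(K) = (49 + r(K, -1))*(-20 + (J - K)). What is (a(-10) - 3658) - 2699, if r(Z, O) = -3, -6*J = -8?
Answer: -20267/3 ≈ -6755.7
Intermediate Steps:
J = 4/3 (J = -⅙*(-8) = 4/3 ≈ 1.3333)
a(K) = -2576/3 - 46*K (a(K) = (49 - 3)*(-20 + (4/3 - K)) = 46*(-56/3 - K) = -2576/3 - 46*K)
(a(-10) - 3658) - 2699 = ((-2576/3 - 46*(-10)) - 3658) - 2699 = ((-2576/3 + 460) - 3658) - 2699 = (-1196/3 - 3658) - 2699 = -12170/3 - 2699 = -20267/3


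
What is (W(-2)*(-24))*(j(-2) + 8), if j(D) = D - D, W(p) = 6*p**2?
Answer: -4608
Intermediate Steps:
j(D) = 0
(W(-2)*(-24))*(j(-2) + 8) = ((6*(-2)**2)*(-24))*(0 + 8) = ((6*4)*(-24))*8 = (24*(-24))*8 = -576*8 = -4608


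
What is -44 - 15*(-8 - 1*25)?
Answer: 451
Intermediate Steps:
-44 - 15*(-8 - 1*25) = -44 - 15*(-8 - 25) = -44 - 15*(-33) = -44 + 495 = 451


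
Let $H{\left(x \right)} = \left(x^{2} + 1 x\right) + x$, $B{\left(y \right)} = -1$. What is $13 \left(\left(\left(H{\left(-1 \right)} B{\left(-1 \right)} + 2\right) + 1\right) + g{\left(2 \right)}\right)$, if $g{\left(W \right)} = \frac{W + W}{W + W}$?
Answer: $65$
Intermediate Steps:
$H{\left(x \right)} = x^{2} + 2 x$ ($H{\left(x \right)} = \left(x^{2} + x\right) + x = \left(x + x^{2}\right) + x = x^{2} + 2 x$)
$g{\left(W \right)} = 1$ ($g{\left(W \right)} = \frac{2 W}{2 W} = 2 W \frac{1}{2 W} = 1$)
$13 \left(\left(\left(H{\left(-1 \right)} B{\left(-1 \right)} + 2\right) + 1\right) + g{\left(2 \right)}\right) = 13 \left(\left(\left(- (2 - 1) \left(-1\right) + 2\right) + 1\right) + 1\right) = 13 \left(\left(\left(\left(-1\right) 1 \left(-1\right) + 2\right) + 1\right) + 1\right) = 13 \left(\left(\left(\left(-1\right) \left(-1\right) + 2\right) + 1\right) + 1\right) = 13 \left(\left(\left(1 + 2\right) + 1\right) + 1\right) = 13 \left(\left(3 + 1\right) + 1\right) = 13 \left(4 + 1\right) = 13 \cdot 5 = 65$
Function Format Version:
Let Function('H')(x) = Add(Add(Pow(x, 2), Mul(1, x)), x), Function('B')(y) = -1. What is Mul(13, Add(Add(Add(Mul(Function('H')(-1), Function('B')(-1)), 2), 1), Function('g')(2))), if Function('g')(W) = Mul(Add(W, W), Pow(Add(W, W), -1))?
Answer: 65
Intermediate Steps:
Function('H')(x) = Add(Pow(x, 2), Mul(2, x)) (Function('H')(x) = Add(Add(Pow(x, 2), x), x) = Add(Add(x, Pow(x, 2)), x) = Add(Pow(x, 2), Mul(2, x)))
Function('g')(W) = 1 (Function('g')(W) = Mul(Mul(2, W), Pow(Mul(2, W), -1)) = Mul(Mul(2, W), Mul(Rational(1, 2), Pow(W, -1))) = 1)
Mul(13, Add(Add(Add(Mul(Function('H')(-1), Function('B')(-1)), 2), 1), Function('g')(2))) = Mul(13, Add(Add(Add(Mul(Mul(-1, Add(2, -1)), -1), 2), 1), 1)) = Mul(13, Add(Add(Add(Mul(Mul(-1, 1), -1), 2), 1), 1)) = Mul(13, Add(Add(Add(Mul(-1, -1), 2), 1), 1)) = Mul(13, Add(Add(Add(1, 2), 1), 1)) = Mul(13, Add(Add(3, 1), 1)) = Mul(13, Add(4, 1)) = Mul(13, 5) = 65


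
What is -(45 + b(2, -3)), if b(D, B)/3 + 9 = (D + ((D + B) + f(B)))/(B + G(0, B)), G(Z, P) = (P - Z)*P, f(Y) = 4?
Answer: -41/2 ≈ -20.500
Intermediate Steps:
G(Z, P) = P*(P - Z)
b(D, B) = -27 + 3*(4 + B + 2*D)/(B + B²) (b(D, B) = -27 + 3*((D + ((D + B) + 4))/(B + B*(B - 1*0))) = -27 + 3*((D + ((B + D) + 4))/(B + B*(B + 0))) = -27 + 3*((D + (4 + B + D))/(B + B*B)) = -27 + 3*((4 + B + 2*D)/(B + B²)) = -27 + 3*(4 + B + 2*D)/(B + B²))
-(45 + b(2, -3)) = -(45 + 3*(4 - 9*(-3)² - 8*(-3) + 2*2)/(-3*(1 - 3))) = -(45 + 3*(-⅓)*(4 - 9*9 + 24 + 4)/(-2)) = -(45 + 3*(-⅓)*(-½)*(4 - 81 + 24 + 4)) = -(45 + 3*(-⅓)*(-½)*(-49)) = -(45 - 49/2) = -1*41/2 = -41/2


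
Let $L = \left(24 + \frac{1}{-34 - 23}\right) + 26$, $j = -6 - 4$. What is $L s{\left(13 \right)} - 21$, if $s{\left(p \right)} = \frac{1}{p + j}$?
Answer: $- \frac{742}{171} \approx -4.3392$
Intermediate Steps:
$j = -10$
$L = \frac{2849}{57}$ ($L = \left(24 + \frac{1}{-57}\right) + 26 = \left(24 - \frac{1}{57}\right) + 26 = \frac{1367}{57} + 26 = \frac{2849}{57} \approx 49.982$)
$s{\left(p \right)} = \frac{1}{-10 + p}$ ($s{\left(p \right)} = \frac{1}{p - 10} = \frac{1}{-10 + p}$)
$L s{\left(13 \right)} - 21 = \frac{2849}{57 \left(-10 + 13\right)} - 21 = \frac{2849}{57 \cdot 3} - 21 = \frac{2849}{57} \cdot \frac{1}{3} - 21 = \frac{2849}{171} - 21 = - \frac{742}{171}$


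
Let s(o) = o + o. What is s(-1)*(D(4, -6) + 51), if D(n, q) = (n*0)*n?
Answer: -102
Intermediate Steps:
D(n, q) = 0 (D(n, q) = 0*n = 0)
s(o) = 2*o
s(-1)*(D(4, -6) + 51) = (2*(-1))*(0 + 51) = -2*51 = -102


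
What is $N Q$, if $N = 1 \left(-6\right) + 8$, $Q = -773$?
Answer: $-1546$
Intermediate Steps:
$N = 2$ ($N = -6 + 8 = 2$)
$N Q = 2 \left(-773\right) = -1546$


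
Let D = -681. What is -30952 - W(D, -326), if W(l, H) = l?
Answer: -30271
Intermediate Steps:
-30952 - W(D, -326) = -30952 - 1*(-681) = -30952 + 681 = -30271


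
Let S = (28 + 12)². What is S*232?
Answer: 371200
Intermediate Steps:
S = 1600 (S = 40² = 1600)
S*232 = 1600*232 = 371200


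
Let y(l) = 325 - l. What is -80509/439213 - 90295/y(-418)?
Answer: -39718556022/326335259 ≈ -121.71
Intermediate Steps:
-80509/439213 - 90295/y(-418) = -80509/439213 - 90295/(325 - 1*(-418)) = -80509*1/439213 - 90295/(325 + 418) = -80509/439213 - 90295/743 = -39718556022/326335259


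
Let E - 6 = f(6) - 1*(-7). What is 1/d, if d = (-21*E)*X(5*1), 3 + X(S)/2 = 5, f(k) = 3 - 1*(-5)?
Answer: -1/1764 ≈ -0.00056689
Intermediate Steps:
f(k) = 8 (f(k) = 3 + 5 = 8)
X(S) = 4 (X(S) = -6 + 2*5 = -6 + 10 = 4)
E = 21 (E = 6 + (8 - 1*(-7)) = 6 + (8 + 7) = 6 + 15 = 21)
d = -1764 (d = -21*21*4 = -441*4 = -1764)
1/d = 1/(-1764) = -1/1764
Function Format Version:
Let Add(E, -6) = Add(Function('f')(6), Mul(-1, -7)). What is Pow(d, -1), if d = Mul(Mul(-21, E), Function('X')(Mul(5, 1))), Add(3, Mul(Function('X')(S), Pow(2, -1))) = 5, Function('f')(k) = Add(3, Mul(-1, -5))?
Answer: Rational(-1, 1764) ≈ -0.00056689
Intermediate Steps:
Function('f')(k) = 8 (Function('f')(k) = Add(3, 5) = 8)
Function('X')(S) = 4 (Function('X')(S) = Add(-6, Mul(2, 5)) = Add(-6, 10) = 4)
E = 21 (E = Add(6, Add(8, Mul(-1, -7))) = Add(6, Add(8, 7)) = Add(6, 15) = 21)
d = -1764 (d = Mul(Mul(-21, 21), 4) = Mul(-441, 4) = -1764)
Pow(d, -1) = Pow(-1764, -1) = Rational(-1, 1764)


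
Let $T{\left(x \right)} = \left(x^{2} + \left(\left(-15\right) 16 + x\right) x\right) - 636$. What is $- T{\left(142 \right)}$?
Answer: $-5612$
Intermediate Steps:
$T{\left(x \right)} = -636 + x^{2} + x \left(-240 + x\right)$ ($T{\left(x \right)} = \left(x^{2} + \left(-240 + x\right) x\right) - 636 = \left(x^{2} + x \left(-240 + x\right)\right) - 636 = -636 + x^{2} + x \left(-240 + x\right)$)
$- T{\left(142 \right)} = - (-636 - 34080 + 2 \cdot 142^{2}) = - (-636 - 34080 + 2 \cdot 20164) = - (-636 - 34080 + 40328) = \left(-1\right) 5612 = -5612$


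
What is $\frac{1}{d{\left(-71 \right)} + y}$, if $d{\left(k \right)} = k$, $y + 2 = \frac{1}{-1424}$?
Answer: $- \frac{1424}{103953} \approx -0.013699$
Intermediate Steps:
$y = - \frac{2849}{1424}$ ($y = -2 + \frac{1}{-1424} = -2 - \frac{1}{1424} = - \frac{2849}{1424} \approx -2.0007$)
$\frac{1}{d{\left(-71 \right)} + y} = \frac{1}{-71 - \frac{2849}{1424}} = \frac{1}{- \frac{103953}{1424}} = - \frac{1424}{103953}$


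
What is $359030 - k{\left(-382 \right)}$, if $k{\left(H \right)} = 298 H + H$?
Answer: $473248$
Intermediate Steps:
$k{\left(H \right)} = 299 H$
$359030 - k{\left(-382 \right)} = 359030 - 299 \left(-382\right) = 359030 - -114218 = 359030 + 114218 = 473248$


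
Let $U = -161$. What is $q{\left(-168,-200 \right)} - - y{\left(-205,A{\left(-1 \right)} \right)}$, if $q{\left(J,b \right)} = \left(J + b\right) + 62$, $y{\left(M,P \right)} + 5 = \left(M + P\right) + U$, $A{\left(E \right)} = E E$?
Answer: $-676$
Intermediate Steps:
$A{\left(E \right)} = E^{2}$
$y{\left(M,P \right)} = -166 + M + P$ ($y{\left(M,P \right)} = -5 - \left(161 - M - P\right) = -5 + \left(-161 + M + P\right) = -166 + M + P$)
$q{\left(J,b \right)} = 62 + J + b$
$q{\left(-168,-200 \right)} - - y{\left(-205,A{\left(-1 \right)} \right)} = \left(62 - 168 - 200\right) - - (-166 - 205 + \left(-1\right)^{2}) = -306 - - (-166 - 205 + 1) = -306 - \left(-1\right) \left(-370\right) = -306 - 370 = -676$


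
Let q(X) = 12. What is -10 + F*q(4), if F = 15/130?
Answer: -112/13 ≈ -8.6154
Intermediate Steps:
F = 3/26 (F = 15*(1/130) = 3/26 ≈ 0.11538)
-10 + F*q(4) = -10 + (3/26)*12 = -10 + 18/13 = -112/13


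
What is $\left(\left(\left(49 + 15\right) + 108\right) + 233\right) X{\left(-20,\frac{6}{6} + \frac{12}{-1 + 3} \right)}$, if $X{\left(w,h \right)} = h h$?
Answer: $19845$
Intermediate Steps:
$X{\left(w,h \right)} = h^{2}$
$\left(\left(\left(49 + 15\right) + 108\right) + 233\right) X{\left(-20,\frac{6}{6} + \frac{12}{-1 + 3} \right)} = \left(\left(\left(49 + 15\right) + 108\right) + 233\right) \left(\frac{6}{6} + \frac{12}{-1 + 3}\right)^{2} = \left(\left(64 + 108\right) + 233\right) \left(6 \cdot \frac{1}{6} + \frac{12}{2}\right)^{2} = \left(172 + 233\right) \left(1 + 12 \cdot \frac{1}{2}\right)^{2} = 405 \left(1 + 6\right)^{2} = 405 \cdot 7^{2} = 405 \cdot 49 = 19845$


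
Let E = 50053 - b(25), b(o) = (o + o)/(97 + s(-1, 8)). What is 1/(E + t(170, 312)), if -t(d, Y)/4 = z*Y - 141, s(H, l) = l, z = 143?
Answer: -21/2684797 ≈ -7.8218e-6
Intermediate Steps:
b(o) = 2*o/105 (b(o) = (o + o)/(97 + 8) = (2*o)/105 = (2*o)*(1/105) = 2*o/105)
t(d, Y) = 564 - 572*Y (t(d, Y) = -4*(143*Y - 141) = -4*(-141 + 143*Y) = 564 - 572*Y)
E = 1051103/21 (E = 50053 - 2*25/105 = 50053 - 1*10/21 = 50053 - 10/21 = 1051103/21 ≈ 50053.)
1/(E + t(170, 312)) = 1/(1051103/21 + (564 - 572*312)) = 1/(1051103/21 + (564 - 178464)) = 1/(1051103/21 - 177900) = 1/(-2684797/21) = -21/2684797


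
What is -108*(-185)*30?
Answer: 599400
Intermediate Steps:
-108*(-185)*30 = 19980*30 = 599400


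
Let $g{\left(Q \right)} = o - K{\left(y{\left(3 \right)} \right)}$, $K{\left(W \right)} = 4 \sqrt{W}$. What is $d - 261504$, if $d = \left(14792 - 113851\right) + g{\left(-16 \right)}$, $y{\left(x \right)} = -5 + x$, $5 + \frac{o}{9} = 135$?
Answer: $-359393 - 4 i \sqrt{2} \approx -3.5939 \cdot 10^{5} - 5.6569 i$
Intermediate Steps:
$o = 1170$ ($o = -45 + 9 \cdot 135 = -45 + 1215 = 1170$)
$g{\left(Q \right)} = 1170 - 4 i \sqrt{2}$ ($g{\left(Q \right)} = 1170 - 4 \sqrt{-5 + 3} = 1170 - 4 \sqrt{-2} = 1170 - 4 i \sqrt{2}$)
$d = -97889 - 4 i \sqrt{2}$ ($d = \left(14792 - 113851\right) + \left(1170 - 4 i \sqrt{2}\right) = -99059 + \left(1170 - 4 i \sqrt{2}\right) = -97889 - 4 i \sqrt{2} \approx -97889.0 - 5.6569 i$)
$d - 261504 = \left(-97889 - 4 i \sqrt{2}\right) - 261504 = -359393 - 4 i \sqrt{2}$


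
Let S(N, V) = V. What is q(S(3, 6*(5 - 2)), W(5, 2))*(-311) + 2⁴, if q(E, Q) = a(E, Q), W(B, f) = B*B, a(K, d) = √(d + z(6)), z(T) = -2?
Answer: 16 - 311*√23 ≈ -1475.5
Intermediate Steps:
a(K, d) = √(-2 + d) (a(K, d) = √(d - 2) = √(-2 + d))
W(B, f) = B²
q(E, Q) = √(-2 + Q)
q(S(3, 6*(5 - 2)), W(5, 2))*(-311) + 2⁴ = √(-2 + 5²)*(-311) + 2⁴ = √(-2 + 25)*(-311) + 16 = √23*(-311) + 16 = -311*√23 + 16 = 16 - 311*√23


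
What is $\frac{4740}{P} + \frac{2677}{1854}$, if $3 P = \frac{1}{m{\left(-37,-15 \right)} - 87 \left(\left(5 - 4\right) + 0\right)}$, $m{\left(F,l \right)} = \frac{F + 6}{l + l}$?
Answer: $- \frac{2266412207}{1854} \approx -1.2224 \cdot 10^{6}$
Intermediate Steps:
$m{\left(F,l \right)} = \frac{6 + F}{2 l}$
$P = - \frac{10}{2579}$ ($P = \frac{1}{3 \left(\frac{6 - 37}{2 \left(-15\right)} - 87 \left(\left(5 - 4\right) + 0\right)\right)} = \frac{1}{3 \left(\frac{1}{2} \left(- \frac{1}{15}\right) \left(-31\right) - 87 \left(1 + 0\right)\right)} = \frac{1}{3 \left(\frac{31}{30} - 87\right)} = \frac{1}{3 \left(- \frac{2579}{30}\right)} = \frac{1}{3} \left(- \frac{30}{2579}\right) = - \frac{10}{2579} \approx -0.0038775$)
$\frac{4740}{P} + \frac{2677}{1854} = \frac{4740}{- \frac{10}{2579}} + \frac{2677}{1854} = 4740 \left(- \frac{2579}{10}\right) + 2677 \cdot \frac{1}{1854} = -1222446 + \frac{2677}{1854} = - \frac{2266412207}{1854}$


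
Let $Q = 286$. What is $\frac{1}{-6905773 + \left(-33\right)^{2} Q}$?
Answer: $- \frac{1}{6594319} \approx -1.5165 \cdot 10^{-7}$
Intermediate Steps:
$\frac{1}{-6905773 + \left(-33\right)^{2} Q} = \frac{1}{-6905773 + \left(-33\right)^{2} \cdot 286} = \frac{1}{-6905773 + 1089 \cdot 286} = \frac{1}{-6905773 + 311454} = \frac{1}{-6594319} = - \frac{1}{6594319}$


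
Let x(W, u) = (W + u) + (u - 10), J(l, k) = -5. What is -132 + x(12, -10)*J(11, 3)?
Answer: -42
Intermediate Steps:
x(W, u) = -10 + W + 2*u (x(W, u) = (W + u) + (-10 + u) = -10 + W + 2*u)
-132 + x(12, -10)*J(11, 3) = -132 + (-10 + 12 + 2*(-10))*(-5) = -132 + (-10 + 12 - 20)*(-5) = -132 - 18*(-5) = -132 + 90 = -42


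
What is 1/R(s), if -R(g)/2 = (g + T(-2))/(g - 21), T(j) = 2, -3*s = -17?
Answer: 1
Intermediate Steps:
s = 17/3 (s = -⅓*(-17) = 17/3 ≈ 5.6667)
R(g) = -2*(2 + g)/(-21 + g) (R(g) = -2*(g + 2)/(g - 21) = -2*(2 + g)/(-21 + g))
1/R(s) = 1/(2*(-2 - 1*17/3)/(-21 + 17/3)) = 1/(2*(-2 - 17/3)/(-46/3)) = 1/(2*(-3/46)*(-23/3)) = 1/1 = 1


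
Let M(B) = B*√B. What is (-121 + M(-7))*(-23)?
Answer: 2783 + 161*I*√7 ≈ 2783.0 + 425.97*I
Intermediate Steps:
M(B) = B^(3/2)
(-121 + M(-7))*(-23) = (-121 + (-7)^(3/2))*(-23) = (-121 - 7*I*√7)*(-23) = 2783 + 161*I*√7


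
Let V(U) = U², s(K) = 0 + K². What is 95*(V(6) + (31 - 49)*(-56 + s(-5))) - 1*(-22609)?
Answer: 79039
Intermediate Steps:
s(K) = K²
95*(V(6) + (31 - 49)*(-56 + s(-5))) - 1*(-22609) = 95*(6² + (31 - 49)*(-56 + (-5)²)) - 1*(-22609) = 95*(36 - 18*(-56 + 25)) + 22609 = 95*(36 - 18*(-31)) + 22609 = 95*(36 + 558) + 22609 = 95*594 + 22609 = 56430 + 22609 = 79039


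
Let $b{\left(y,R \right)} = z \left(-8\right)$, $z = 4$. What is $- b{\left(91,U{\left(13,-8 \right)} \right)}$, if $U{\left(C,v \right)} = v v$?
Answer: $32$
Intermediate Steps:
$U{\left(C,v \right)} = v^{2}$
$b{\left(y,R \right)} = -32$ ($b{\left(y,R \right)} = 4 \left(-8\right) = -32$)
$- b{\left(91,U{\left(13,-8 \right)} \right)} = \left(-1\right) \left(-32\right) = 32$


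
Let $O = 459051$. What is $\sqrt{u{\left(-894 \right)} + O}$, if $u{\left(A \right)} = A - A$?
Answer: $\sqrt{459051} \approx 677.53$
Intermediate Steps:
$u{\left(A \right)} = 0$
$\sqrt{u{\left(-894 \right)} + O} = \sqrt{0 + 459051} = \sqrt{459051}$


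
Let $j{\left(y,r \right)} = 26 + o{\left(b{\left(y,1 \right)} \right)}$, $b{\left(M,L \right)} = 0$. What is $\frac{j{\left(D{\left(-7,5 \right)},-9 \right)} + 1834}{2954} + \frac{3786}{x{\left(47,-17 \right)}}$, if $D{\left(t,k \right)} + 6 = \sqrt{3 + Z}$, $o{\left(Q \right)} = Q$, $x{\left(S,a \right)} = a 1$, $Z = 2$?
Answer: $- \frac{5576112}{25109} \approx -222.08$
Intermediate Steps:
$x{\left(S,a \right)} = a$
$D{\left(t,k \right)} = -6 + \sqrt{5}$ ($D{\left(t,k \right)} = -6 + \sqrt{3 + 2} = -6 + \sqrt{5}$)
$j{\left(y,r \right)} = 26$ ($j{\left(y,r \right)} = 26 + 0 = 26$)
$\frac{j{\left(D{\left(-7,5 \right)},-9 \right)} + 1834}{2954} + \frac{3786}{x{\left(47,-17 \right)}} = \frac{26 + 1834}{2954} + \frac{3786}{-17} = 1860 \cdot \frac{1}{2954} + 3786 \left(- \frac{1}{17}\right) = \frac{930}{1477} - \frac{3786}{17} = - \frac{5576112}{25109}$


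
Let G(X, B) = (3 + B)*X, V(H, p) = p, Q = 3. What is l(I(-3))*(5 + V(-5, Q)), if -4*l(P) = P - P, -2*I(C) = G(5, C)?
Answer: 0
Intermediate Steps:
G(X, B) = X*(3 + B)
I(C) = -15/2 - 5*C/2 (I(C) = -5*(3 + C)/2 = -(15 + 5*C)/2 = -15/2 - 5*C/2)
l(P) = 0 (l(P) = -(P - P)/4 = -¼*0 = 0)
l(I(-3))*(5 + V(-5, Q)) = 0*(5 + 3) = 0*8 = 0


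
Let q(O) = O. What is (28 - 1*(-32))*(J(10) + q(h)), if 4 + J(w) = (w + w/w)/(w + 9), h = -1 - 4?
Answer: -9600/19 ≈ -505.26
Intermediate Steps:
h = -5
J(w) = -4 + (1 + w)/(9 + w) (J(w) = -4 + (w + w/w)/(w + 9) = -4 + (w + 1)/(9 + w) = -4 + (1 + w)/(9 + w))
(28 - 1*(-32))*(J(10) + q(h)) = (28 - 1*(-32))*((-35 - 3*10)/(9 + 10) - 5) = (28 + 32)*((-35 - 30)/19 - 5) = 60*((1/19)*(-65) - 5) = 60*(-65/19 - 5) = 60*(-160/19) = -9600/19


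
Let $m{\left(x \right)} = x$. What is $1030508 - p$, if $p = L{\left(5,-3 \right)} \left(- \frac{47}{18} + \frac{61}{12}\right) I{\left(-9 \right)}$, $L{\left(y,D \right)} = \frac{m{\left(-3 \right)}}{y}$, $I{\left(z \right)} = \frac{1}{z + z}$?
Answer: $\frac{1112948551}{1080} \approx 1.0305 \cdot 10^{6}$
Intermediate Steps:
$I{\left(z \right)} = \frac{1}{2 z}$
$L{\left(y,D \right)} = - \frac{3}{y}$
$p = \frac{89}{1080}$ ($p = - \frac{3}{5} \left(- \frac{47}{18} + \frac{61}{12}\right) \frac{1}{2 \left(-9\right)} = \left(-3\right) \frac{1}{5} \left(\left(-47\right) \frac{1}{18} + 61 \cdot \frac{1}{12}\right) \frac{1}{2} \left(- \frac{1}{9}\right) = - \frac{3 \left(- \frac{47}{18} + \frac{61}{12}\right)}{5} \left(- \frac{1}{18}\right) = \left(- \frac{3}{5}\right) \frac{89}{36} \left(- \frac{1}{18}\right) = \left(- \frac{89}{60}\right) \left(- \frac{1}{18}\right) = \frac{89}{1080} \approx 0.082407$)
$1030508 - p = 1030508 - \frac{89}{1080} = \frac{1112948551}{1080}$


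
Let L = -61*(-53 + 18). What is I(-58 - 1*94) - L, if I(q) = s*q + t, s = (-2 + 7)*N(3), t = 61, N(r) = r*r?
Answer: -8914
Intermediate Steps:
N(r) = r**2
s = 45 (s = (-2 + 7)*3**2 = 5*9 = 45)
I(q) = 61 + 45*q (I(q) = 45*q + 61 = 61 + 45*q)
L = 2135 (L = -61*(-35) = 2135)
I(-58 - 1*94) - L = (61 + 45*(-58 - 1*94)) - 1*2135 = (61 + 45*(-58 - 94)) - 2135 = (61 + 45*(-152)) - 2135 = (61 - 6840) - 2135 = -6779 - 2135 = -8914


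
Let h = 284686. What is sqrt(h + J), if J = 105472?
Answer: sqrt(390158) ≈ 624.63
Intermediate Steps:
sqrt(h + J) = sqrt(284686 + 105472) = sqrt(390158)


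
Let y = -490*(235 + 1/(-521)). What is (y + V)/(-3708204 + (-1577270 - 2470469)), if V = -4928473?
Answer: 2627727093/4040846303 ≈ 0.65029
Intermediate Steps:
y = -59992660/521 (y = -490*(235 - 1/521) = -490*122434/521 = -59992660/521 ≈ -1.1515e+5)
(y + V)/(-3708204 + (-1577270 - 2470469)) = (-59992660/521 - 4928473)/(-3708204 + (-1577270 - 2470469)) = -2627727093/(521*(-3708204 - 4047739)) = -2627727093/521/(-7755943) = -2627727093/521*(-1/7755943) = 2627727093/4040846303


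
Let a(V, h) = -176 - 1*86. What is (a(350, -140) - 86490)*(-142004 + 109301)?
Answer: 2837050656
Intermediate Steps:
a(V, h) = -262 (a(V, h) = -176 - 86 = -262)
(a(350, -140) - 86490)*(-142004 + 109301) = (-262 - 86490)*(-142004 + 109301) = -86752*(-32703) = 2837050656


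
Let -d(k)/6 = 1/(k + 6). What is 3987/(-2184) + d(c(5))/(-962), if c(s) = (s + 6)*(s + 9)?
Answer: -983439/538720 ≈ -1.8255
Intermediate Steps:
c(s) = (6 + s)*(9 + s)
d(k) = -6/(6 + k) (d(k) = -6/(k + 6) = -6/(6 + k))
3987/(-2184) + d(c(5))/(-962) = 3987/(-2184) - 6/(6 + (54 + 5² + 15*5))/(-962) = 3987*(-1/2184) - 6/(6 + (54 + 25 + 75))*(-1/962) = -1329/728 - 6/(6 + 154)*(-1/962) = -1329/728 - 6/160*(-1/962) = -1329/728 - 6*1/160*(-1/962) = -1329/728 - 3/80*(-1/962) = -1329/728 + 3/76960 = -983439/538720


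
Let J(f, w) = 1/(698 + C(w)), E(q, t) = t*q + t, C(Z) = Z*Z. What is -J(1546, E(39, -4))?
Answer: -1/26298 ≈ -3.8026e-5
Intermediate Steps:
C(Z) = Z²
E(q, t) = t + q*t (E(q, t) = q*t + t = t + q*t)
J(f, w) = 1/(698 + w²)
-J(1546, E(39, -4)) = -1/(698 + (-4*(1 + 39))²) = -1/(698 + (-4*40)²) = -1/(698 + (-160)²) = -1/(698 + 25600) = -1/26298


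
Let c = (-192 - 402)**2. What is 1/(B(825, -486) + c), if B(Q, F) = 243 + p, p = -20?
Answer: 1/353059 ≈ 2.8324e-6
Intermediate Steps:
B(Q, F) = 223 (B(Q, F) = 243 - 20 = 223)
c = 352836 (c = (-594)**2 = 352836)
1/(B(825, -486) + c) = 1/(223 + 352836) = 1/353059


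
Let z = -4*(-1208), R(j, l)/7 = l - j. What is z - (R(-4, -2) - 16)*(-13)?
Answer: 4806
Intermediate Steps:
R(j, l) = -7*j + 7*l (R(j, l) = 7*(l - j) = -7*j + 7*l)
z = 4832
z - (R(-4, -2) - 16)*(-13) = 4832 - ((-7*(-4) + 7*(-2)) - 16)*(-13) = 4832 - ((28 - 14) - 16)*(-13) = 4832 - (14 - 16)*(-13) = 4832 - (-2)*(-13) = 4832 - 1*26 = 4832 - 26 = 4806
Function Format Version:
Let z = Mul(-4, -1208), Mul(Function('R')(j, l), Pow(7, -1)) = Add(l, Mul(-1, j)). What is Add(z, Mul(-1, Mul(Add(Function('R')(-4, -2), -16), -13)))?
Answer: 4806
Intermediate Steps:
Function('R')(j, l) = Add(Mul(-7, j), Mul(7, l)) (Function('R')(j, l) = Mul(7, Add(l, Mul(-1, j))) = Add(Mul(-7, j), Mul(7, l)))
z = 4832
Add(z, Mul(-1, Mul(Add(Function('R')(-4, -2), -16), -13))) = Add(4832, Mul(-1, Mul(Add(Add(Mul(-7, -4), Mul(7, -2)), -16), -13))) = Add(4832, Mul(-1, Mul(Add(Add(28, -14), -16), -13))) = Add(4832, Mul(-1, Mul(Add(14, -16), -13))) = Add(4832, Mul(-1, Mul(-2, -13))) = Add(4832, Mul(-1, 26)) = Add(4832, -26) = 4806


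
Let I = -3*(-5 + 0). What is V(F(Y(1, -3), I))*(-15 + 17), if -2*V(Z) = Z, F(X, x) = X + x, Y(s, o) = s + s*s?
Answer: -17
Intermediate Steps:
I = 15 (I = -3*(-5) = 15)
Y(s, o) = s + s²
V(Z) = -Z/2
V(F(Y(1, -3), I))*(-15 + 17) = (-(1*(1 + 1) + 15)/2)*(-15 + 17) = -(1*2 + 15)/2*2 = -(2 + 15)/2*2 = -½*17*2 = -17/2*2 = -17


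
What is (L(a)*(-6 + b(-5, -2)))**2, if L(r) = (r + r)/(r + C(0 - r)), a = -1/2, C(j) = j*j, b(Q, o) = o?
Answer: 1024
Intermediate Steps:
C(j) = j**2
a = -1/2 (a = -1*1/2 = -1/2 ≈ -0.50000)
L(r) = 2*r/(r + r**2) (L(r) = (r + r)/(r + (0 - r)**2) = (2*r)/(r + (-r)**2) = (2*r)/(r + r**2) = 2*r/(r + r**2))
(L(a)*(-6 + b(-5, -2)))**2 = ((2/(1 - 1/2))*(-6 - 2))**2 = ((2/(1/2))*(-8))**2 = ((2*2)*(-8))**2 = (4*(-8))**2 = (-32)**2 = 1024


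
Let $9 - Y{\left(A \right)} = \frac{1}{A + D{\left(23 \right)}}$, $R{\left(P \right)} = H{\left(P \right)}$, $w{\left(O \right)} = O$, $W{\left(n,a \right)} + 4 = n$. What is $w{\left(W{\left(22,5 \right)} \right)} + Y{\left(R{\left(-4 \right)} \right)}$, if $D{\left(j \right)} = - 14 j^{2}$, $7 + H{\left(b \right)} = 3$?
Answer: $\frac{200071}{7410} \approx 27.0$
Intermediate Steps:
$H{\left(b \right)} = -4$ ($H{\left(b \right)} = -7 + 3 = -4$)
$W{\left(n,a \right)} = -4 + n$
$R{\left(P \right)} = -4$
$Y{\left(A \right)} = 9 - \frac{1}{-7406 + A}$ ($Y{\left(A \right)} = 9 - \frac{1}{A - 14 \cdot 23^{2}} = 9 - \frac{1}{A - 7406} = 9 - \frac{1}{-7406 + A}$)
$w{\left(W{\left(22,5 \right)} \right)} + Y{\left(R{\left(-4 \right)} \right)} = \left(-4 + 22\right) + \frac{-66655 + 9 \left(-4\right)}{-7406 - 4} = 18 + \frac{-66655 - 36}{-7410} = 18 - - \frac{66691}{7410} = 18 + \frac{66691}{7410} = \frac{200071}{7410}$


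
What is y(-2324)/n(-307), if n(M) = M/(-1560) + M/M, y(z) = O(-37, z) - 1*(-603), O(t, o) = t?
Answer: 882960/1867 ≈ 472.93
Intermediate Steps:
y(z) = 566 (y(z) = -37 - 1*(-603) = -37 + 603 = 566)
n(M) = 1 - M/1560 (n(M) = M*(-1/1560) + 1 = -M/1560 + 1 = 1 - M/1560)
y(-2324)/n(-307) = 566/(1 - 1/1560*(-307)) = 566/(1 + 307/1560) = 566/(1867/1560) = 566*(1560/1867) = 882960/1867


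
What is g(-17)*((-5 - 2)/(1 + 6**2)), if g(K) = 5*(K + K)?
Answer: 1190/37 ≈ 32.162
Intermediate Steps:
g(K) = 10*K (g(K) = 5*(2*K) = 10*K)
g(-17)*((-5 - 2)/(1 + 6**2)) = (10*(-17))*((-5 - 2)/(1 + 6**2)) = -(-1190)/(1 + 36) = -(-1190)/37 = -170*(-7/37) = 1190/37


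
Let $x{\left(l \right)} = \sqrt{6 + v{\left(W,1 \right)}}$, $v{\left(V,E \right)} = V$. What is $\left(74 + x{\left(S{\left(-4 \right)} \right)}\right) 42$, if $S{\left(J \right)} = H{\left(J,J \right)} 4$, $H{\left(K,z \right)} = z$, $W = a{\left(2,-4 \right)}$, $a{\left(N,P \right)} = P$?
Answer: $3108 + 42 \sqrt{2} \approx 3167.4$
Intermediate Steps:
$W = -4$
$S{\left(J \right)} = 4 J$ ($S{\left(J \right)} = J 4 = 4 J$)
$x{\left(l \right)} = \sqrt{2}$ ($x{\left(l \right)} = \sqrt{6 - 4} = \sqrt{2}$)
$\left(74 + x{\left(S{\left(-4 \right)} \right)}\right) 42 = \left(74 + \sqrt{2}\right) 42 = 3108 + 42 \sqrt{2}$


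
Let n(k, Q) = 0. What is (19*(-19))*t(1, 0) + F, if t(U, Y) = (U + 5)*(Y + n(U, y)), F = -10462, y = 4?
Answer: -10462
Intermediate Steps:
t(U, Y) = Y*(5 + U) (t(U, Y) = (U + 5)*(Y + 0) = (5 + U)*Y = Y*(5 + U))
(19*(-19))*t(1, 0) + F = (19*(-19))*(0*(5 + 1)) - 10462 = -0*6 - 10462 = -361*0 - 10462 = 0 - 10462 = -10462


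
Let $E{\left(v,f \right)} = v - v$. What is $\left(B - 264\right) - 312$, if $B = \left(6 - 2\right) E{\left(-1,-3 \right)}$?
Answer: $-576$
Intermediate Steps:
$E{\left(v,f \right)} = 0$
$B = 0$ ($B = \left(6 - 2\right) 0 = 4 \cdot 0 = 0$)
$\left(B - 264\right) - 312 = \left(0 - 264\right) - 312 = -264 - 312 = -576$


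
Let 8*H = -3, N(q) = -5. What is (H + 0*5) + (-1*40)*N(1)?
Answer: 1597/8 ≈ 199.63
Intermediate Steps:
H = -3/8 (H = (⅛)*(-3) = -3/8 ≈ -0.37500)
(H + 0*5) + (-1*40)*N(1) = (-3/8 + 0*5) - 1*40*(-5) = (-3/8 + 0) - 40*(-5) = -3/8 + 200 = 1597/8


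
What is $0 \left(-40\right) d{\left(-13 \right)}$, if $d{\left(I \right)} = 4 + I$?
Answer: $0$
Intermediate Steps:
$0 \left(-40\right) d{\left(-13 \right)} = 0 \left(-40\right) \left(4 - 13\right) = 0 \left(-9\right) = 0$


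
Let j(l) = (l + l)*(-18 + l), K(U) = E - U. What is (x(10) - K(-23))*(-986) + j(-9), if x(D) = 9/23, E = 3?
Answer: 591932/23 ≈ 25736.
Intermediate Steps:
K(U) = 3 - U
j(l) = 2*l*(-18 + l) (j(l) = (2*l)*(-18 + l) = 2*l*(-18 + l))
x(D) = 9/23 (x(D) = 9*(1/23) = 9/23)
(x(10) - K(-23))*(-986) + j(-9) = (9/23 - (3 - 1*(-23)))*(-986) + 2*(-9)*(-18 - 9) = (9/23 - (3 + 23))*(-986) + 2*(-9)*(-27) = (9/23 - 1*26)*(-986) + 486 = (9/23 - 26)*(-986) + 486 = -589/23*(-986) + 486 = 580754/23 + 486 = 591932/23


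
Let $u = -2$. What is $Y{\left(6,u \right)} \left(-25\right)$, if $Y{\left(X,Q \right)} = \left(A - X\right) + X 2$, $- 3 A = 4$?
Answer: $- \frac{350}{3} \approx -116.67$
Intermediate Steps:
$A = - \frac{4}{3}$ ($A = \left(- \frac{1}{3}\right) 4 = - \frac{4}{3} \approx -1.3333$)
$Y{\left(X,Q \right)} = - \frac{4}{3} + X$ ($Y{\left(X,Q \right)} = \left(- \frac{4}{3} - X\right) + X 2 = \left(- \frac{4}{3} - X\right) + 2 X = - \frac{4}{3} + X$)
$Y{\left(6,u \right)} \left(-25\right) = \left(- \frac{4}{3} + 6\right) \left(-25\right) = \frac{14}{3} \left(-25\right) = - \frac{350}{3}$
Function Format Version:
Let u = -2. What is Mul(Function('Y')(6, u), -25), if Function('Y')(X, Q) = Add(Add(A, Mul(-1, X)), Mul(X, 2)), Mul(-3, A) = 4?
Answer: Rational(-350, 3) ≈ -116.67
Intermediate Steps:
A = Rational(-4, 3) (A = Mul(Rational(-1, 3), 4) = Rational(-4, 3) ≈ -1.3333)
Function('Y')(X, Q) = Add(Rational(-4, 3), X) (Function('Y')(X, Q) = Add(Add(Rational(-4, 3), Mul(-1, X)), Mul(X, 2)) = Add(Add(Rational(-4, 3), Mul(-1, X)), Mul(2, X)) = Add(Rational(-4, 3), X))
Mul(Function('Y')(6, u), -25) = Mul(Add(Rational(-4, 3), 6), -25) = Mul(Rational(14, 3), -25) = Rational(-350, 3)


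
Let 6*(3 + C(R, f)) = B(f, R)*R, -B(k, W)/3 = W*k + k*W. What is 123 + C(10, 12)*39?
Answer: -46794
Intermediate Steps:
B(k, W) = -6*W*k (B(k, W) = -3*(W*k + k*W) = -3*(W*k + W*k) = -6*W*k)
C(R, f) = -3 - f*R² (C(R, f) = -3 + ((-6*R*f)*R)/6 = -3 + (-6*f*R²)/6 = -3 - f*R²)
123 + C(10, 12)*39 = 123 + (-3 - 1*12*10²)*39 = 123 + (-3 - 1*12*100)*39 = 123 + (-3 - 1200)*39 = 123 - 1203*39 = 123 - 46917 = -46794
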